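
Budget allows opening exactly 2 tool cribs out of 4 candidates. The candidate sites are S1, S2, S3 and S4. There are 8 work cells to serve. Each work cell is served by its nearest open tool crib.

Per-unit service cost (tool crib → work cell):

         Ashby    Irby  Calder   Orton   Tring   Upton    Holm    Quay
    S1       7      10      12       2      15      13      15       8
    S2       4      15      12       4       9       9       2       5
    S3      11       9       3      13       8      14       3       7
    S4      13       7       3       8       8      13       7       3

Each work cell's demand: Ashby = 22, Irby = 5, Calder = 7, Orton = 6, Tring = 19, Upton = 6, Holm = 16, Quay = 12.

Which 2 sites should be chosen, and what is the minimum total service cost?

With exactly 2 open, each work cell uses its cheapest among the chosen.
{S2, S4}: Ashby→S2 4·22=88, Irby→S4 7·5=35, Calder→S4 3·7=21, Orton→S2 4·6=24, Tring→S4 8·19=152, Upton→S2 9·6=54, Holm→S2 2·16=32, Quay→S4 3·12=36. Service cost 442.
{S2, S3}: service cost 476
{S1, S2}: service cost 551
Among all 6 size-2 choices, {S2, S4} is lowest.

Choose S2 and S4; total service cost 442.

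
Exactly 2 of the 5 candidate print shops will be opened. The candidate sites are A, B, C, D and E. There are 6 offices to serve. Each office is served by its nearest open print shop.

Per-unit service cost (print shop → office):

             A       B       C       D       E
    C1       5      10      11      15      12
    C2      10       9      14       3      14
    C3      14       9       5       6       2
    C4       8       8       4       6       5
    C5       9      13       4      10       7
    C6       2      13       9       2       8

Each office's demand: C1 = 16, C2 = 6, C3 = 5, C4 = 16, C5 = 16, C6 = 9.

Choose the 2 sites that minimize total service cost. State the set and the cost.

Choose A and C; total service cost 311.

With exactly 2 open, each office uses its cheapest among the chosen.
{A, C}: C1→A 5·16=80, C2→A 10·6=60, C3→C 5·5=25, C4→C 4·16=64, C5→C 4·16=64, C6→A 2·9=18. Service cost 311.
{A, E}: service cost 360
{C, D}: service cost 365
Among all 10 size-2 choices, {A, C} is lowest.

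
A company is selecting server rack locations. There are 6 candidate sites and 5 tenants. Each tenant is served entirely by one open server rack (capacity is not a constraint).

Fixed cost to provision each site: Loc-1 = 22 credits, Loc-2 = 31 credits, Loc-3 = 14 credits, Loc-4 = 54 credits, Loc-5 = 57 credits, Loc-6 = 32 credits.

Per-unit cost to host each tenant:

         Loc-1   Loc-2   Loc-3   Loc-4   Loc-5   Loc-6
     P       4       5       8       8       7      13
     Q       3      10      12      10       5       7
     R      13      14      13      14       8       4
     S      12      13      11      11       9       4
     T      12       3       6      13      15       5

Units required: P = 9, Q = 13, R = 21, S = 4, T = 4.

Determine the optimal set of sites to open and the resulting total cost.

For any fixed open set, each tenant goes to its cheapest open site; total = fixed + service.
{Loc-1, Loc-6}: P→Loc-1 4·9=36, Q→Loc-1 3·13=39, R→Loc-6 4·21=84, S→Loc-6 4·4=16, T→Loc-6 5·4=20. Service 195; fixed 54; total 249.
{Loc-1, Loc-3, Loc-6}: P→Loc-1 4·9=36, Q→Loc-1 3·13=39, R→Loc-6 4·21=84, S→Loc-6 4·4=16, T→Loc-6 5·4=20. Service 195; fixed 68; total 263.
{Loc-1, Loc-2, Loc-6}: P→Loc-1 4·9=36, Q→Loc-1 3·13=39, R→Loc-6 4·21=84, S→Loc-6 4·4=16, T→Loc-2 3·4=12. Service 187; fixed 85; total 272.
{Loc-1, Loc-2, Loc-3, Loc-4, Loc-5, Loc-6}: P→Loc-1 4·9=36, Q→Loc-1 3·13=39, R→Loc-6 4·21=84, S→Loc-6 4·4=16, T→Loc-2 3·4=12. Service 187; fixed 210; total 397.
No other subset beats 249.

Open Loc-1 and Loc-6; minimum total cost 249.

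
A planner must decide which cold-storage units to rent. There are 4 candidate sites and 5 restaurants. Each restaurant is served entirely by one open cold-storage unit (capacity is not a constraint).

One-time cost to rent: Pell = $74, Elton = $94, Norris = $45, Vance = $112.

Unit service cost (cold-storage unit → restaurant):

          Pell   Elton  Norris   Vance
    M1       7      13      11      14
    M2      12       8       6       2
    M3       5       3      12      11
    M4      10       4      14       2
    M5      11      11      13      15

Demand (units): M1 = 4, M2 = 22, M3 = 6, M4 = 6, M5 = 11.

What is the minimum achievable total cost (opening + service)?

For any fixed open set, each restaurant goes to its cheapest open site; total = fixed + service.
{Pell, Vance}: M1→Pell 7·4=28, M2→Vance 2·22=44, M3→Pell 5·6=30, M4→Vance 2·6=12, M5→Pell 11·11=121. Service 235; fixed 186; total 421.
{Elton, Vance}: service 247 + fixed 206 = 453
{Vance}: service 343 + fixed 112 = 455
{Pell, Elton, Norris, Vance}: service 223 + fixed 325 = 548
(All 15 nonempty subsets were checked; Pell and Vance is lowest.)

Minimum total cost: 421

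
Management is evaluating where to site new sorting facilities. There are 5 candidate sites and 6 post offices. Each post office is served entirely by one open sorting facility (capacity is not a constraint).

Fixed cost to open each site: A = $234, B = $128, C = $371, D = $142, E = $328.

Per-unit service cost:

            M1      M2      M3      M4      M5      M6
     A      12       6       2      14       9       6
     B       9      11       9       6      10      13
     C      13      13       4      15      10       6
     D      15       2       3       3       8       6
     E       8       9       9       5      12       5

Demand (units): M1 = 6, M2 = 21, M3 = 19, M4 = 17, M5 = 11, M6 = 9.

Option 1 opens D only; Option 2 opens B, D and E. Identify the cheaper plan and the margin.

Option 1: {D}: M1→D 15·6=90, M2→D 2·21=42, M3→D 3·19=57, M4→D 3·17=51, M5→D 8·11=88, M6→D 6·9=54. Service 382; fixed 142; total 524.
Option 2: {B, D, E}: M1→E 8·6=48, M2→D 2·21=42, M3→D 3·19=57, M4→D 3·17=51, M5→D 8·11=88, M6→E 5·9=45. Service 331; fixed 598; total 929.
Difference: |524 − 929| = 405.

Option 1 is cheaper by 405.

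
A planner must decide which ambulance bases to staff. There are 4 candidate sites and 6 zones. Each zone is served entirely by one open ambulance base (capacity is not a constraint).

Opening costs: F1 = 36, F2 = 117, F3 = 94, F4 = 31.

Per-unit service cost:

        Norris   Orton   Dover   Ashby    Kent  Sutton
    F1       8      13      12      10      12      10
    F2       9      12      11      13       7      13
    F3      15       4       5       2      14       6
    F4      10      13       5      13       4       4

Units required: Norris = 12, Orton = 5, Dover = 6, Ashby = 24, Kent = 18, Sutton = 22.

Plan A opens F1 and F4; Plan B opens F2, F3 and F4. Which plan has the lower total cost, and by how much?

Plan B is cheaper by 50.

Plan A: {F1, F4}: Norris→F1 8·12=96, Orton→F1 13·5=65, Dover→F4 5·6=30, Ashby→F1 10·24=240, Kent→F4 4·18=72, Sutton→F4 4·22=88. Service 591; fixed 67; total 658.
Plan B: {F2, F3, F4}: Norris→F2 9·12=108, Orton→F3 4·5=20, Dover→F3 5·6=30, Ashby→F3 2·24=48, Kent→F4 4·18=72, Sutton→F4 4·22=88. Service 366; fixed 242; total 608.
Difference: |658 − 608| = 50.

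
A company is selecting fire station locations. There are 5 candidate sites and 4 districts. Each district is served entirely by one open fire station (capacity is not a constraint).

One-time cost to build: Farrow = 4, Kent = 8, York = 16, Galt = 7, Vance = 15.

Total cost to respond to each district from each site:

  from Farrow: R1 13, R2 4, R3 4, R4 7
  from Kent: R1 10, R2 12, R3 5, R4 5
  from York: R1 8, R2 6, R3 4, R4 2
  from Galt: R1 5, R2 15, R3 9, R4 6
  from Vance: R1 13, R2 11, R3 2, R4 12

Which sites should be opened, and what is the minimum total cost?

Open Farrow and Galt; minimum total cost 30.

For any fixed open set, each district goes to its cheapest open site; total = fixed + service.
{Farrow, Galt}: R1→Galt 5, R2→Farrow 4, R3→Farrow 4, R4→Galt 6. Service 19; fixed 11; total 30.
{Farrow}: service 28 + fixed 4 = 32
{Farrow, Kent}: R1→Kent 10, R2→Farrow 4, R3→Farrow 4, R4→Kent 5. Service 23; fixed 12; total 35.
{Farrow, Kent, York, Galt, Vance}: service 13 + fixed 50 = 63
No other subset beats 30.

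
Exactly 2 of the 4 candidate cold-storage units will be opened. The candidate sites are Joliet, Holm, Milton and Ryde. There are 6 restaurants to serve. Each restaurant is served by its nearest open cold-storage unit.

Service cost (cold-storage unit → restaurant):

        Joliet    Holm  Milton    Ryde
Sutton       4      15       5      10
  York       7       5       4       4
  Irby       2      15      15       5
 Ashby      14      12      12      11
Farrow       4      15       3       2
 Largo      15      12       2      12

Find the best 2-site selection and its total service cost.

With exactly 2 open, each restaurant uses its cheapest among the chosen.
{Joliet, Milton}: Sutton→Joliet 4, York→Milton 4, Irby→Joliet 2, Ashby→Milton 12, Farrow→Milton 3, Largo→Milton 2. Service cost 27.
{Milton, Ryde}: service cost 29
{Joliet, Ryde}: service cost 35
Among all 6 size-2 choices, {Joliet, Milton} is lowest.

Choose Joliet and Milton; total service cost 27.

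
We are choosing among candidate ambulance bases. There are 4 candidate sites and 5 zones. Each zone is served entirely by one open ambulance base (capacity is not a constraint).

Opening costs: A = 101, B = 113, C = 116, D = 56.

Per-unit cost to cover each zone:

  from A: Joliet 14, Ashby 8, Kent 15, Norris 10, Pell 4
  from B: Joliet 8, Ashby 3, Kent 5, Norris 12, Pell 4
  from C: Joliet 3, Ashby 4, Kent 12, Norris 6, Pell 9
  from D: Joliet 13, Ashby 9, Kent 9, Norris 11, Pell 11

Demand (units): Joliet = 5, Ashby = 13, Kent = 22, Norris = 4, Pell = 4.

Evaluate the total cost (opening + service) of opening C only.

Total cost: 507

Each zone is assigned to its cheapest site among the open ones.
{C}: Joliet→C 3·5=15, Ashby→C 4·13=52, Kent→C 12·22=264, Norris→C 6·4=24, Pell→C 9·4=36. Service 391; fixed 116; total 507.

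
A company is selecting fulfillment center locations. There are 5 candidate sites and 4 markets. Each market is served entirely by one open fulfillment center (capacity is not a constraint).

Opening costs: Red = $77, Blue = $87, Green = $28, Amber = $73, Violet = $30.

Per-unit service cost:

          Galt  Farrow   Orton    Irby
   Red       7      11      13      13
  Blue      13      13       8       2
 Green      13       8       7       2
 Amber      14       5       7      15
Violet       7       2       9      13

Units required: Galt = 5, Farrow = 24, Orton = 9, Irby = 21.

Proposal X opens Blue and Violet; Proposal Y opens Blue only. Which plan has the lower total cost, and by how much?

Proposal X: {Blue, Violet}: Galt→Violet 7·5=35, Farrow→Violet 2·24=48, Orton→Blue 8·9=72, Irby→Blue 2·21=42. Service 197; fixed 117; total 314.
Proposal Y: {Blue}: Galt→Blue 13·5=65, Farrow→Blue 13·24=312, Orton→Blue 8·9=72, Irby→Blue 2·21=42. Service 491; fixed 87; total 578.
Difference: |314 − 578| = 264.

Proposal X is cheaper by 264.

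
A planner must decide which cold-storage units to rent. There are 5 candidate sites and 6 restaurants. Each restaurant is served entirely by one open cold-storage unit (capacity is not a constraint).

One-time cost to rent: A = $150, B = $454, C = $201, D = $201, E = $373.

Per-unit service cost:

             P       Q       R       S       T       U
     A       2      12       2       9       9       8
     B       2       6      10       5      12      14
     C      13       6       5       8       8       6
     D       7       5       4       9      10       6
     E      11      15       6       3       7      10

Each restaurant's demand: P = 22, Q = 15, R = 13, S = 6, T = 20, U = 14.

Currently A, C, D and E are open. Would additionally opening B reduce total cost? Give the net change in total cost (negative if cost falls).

No — net change +454 (cost rises by 454).

Current service cost with {A, C, D, E}: 387.
Adding B: each restaurant re-picks its cheapest; new service cost 387, saving 0.
Extra fixed cost: 454. Net change = 454 − 0 = 454.
(Totals: 1312 → 1766.)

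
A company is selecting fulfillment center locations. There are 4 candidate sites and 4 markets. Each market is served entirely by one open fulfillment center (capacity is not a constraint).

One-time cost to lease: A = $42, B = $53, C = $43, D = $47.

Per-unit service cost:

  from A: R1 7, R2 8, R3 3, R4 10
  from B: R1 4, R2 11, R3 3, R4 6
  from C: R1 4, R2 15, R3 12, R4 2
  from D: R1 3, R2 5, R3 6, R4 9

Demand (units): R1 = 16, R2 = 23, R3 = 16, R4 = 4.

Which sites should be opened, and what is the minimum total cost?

For any fixed open set, each market goes to its cheapest open site; total = fixed + service.
{B, D}: R1→D 3·16=48, R2→D 5·23=115, R3→B 3·16=48, R4→B 6·4=24. Service 235; fixed 100; total 335.
{A, D}: R1→D 3·16=48, R2→D 5·23=115, R3→A 3·16=48, R4→D 9·4=36. Service 247; fixed 89; total 336.
{D}: service 295 + fixed 47 = 342
{A, B, C, D}: service 219 + fixed 185 = 404
(All 15 nonempty subsets were checked; B and D is lowest.)

Open B and D; minimum total cost 335.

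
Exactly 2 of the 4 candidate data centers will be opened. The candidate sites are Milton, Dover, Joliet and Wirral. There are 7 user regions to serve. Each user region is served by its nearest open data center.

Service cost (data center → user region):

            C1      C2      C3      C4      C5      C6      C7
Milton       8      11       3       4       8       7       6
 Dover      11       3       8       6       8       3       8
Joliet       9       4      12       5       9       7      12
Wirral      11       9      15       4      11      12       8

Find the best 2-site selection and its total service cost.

Choose Milton and Dover; total service cost 35.

With exactly 2 open, each user region uses its cheapest among the chosen.
{Milton, Dover}: C1→Milton 8, C2→Dover 3, C3→Milton 3, C4→Milton 4, C5→Milton 8, C6→Dover 3, C7→Milton 6. Service cost 35.
{Milton, Joliet}: service cost 40
{Dover, Joliet}: service cost 44
Among all 6 size-2 choices, {Milton, Dover} is lowest.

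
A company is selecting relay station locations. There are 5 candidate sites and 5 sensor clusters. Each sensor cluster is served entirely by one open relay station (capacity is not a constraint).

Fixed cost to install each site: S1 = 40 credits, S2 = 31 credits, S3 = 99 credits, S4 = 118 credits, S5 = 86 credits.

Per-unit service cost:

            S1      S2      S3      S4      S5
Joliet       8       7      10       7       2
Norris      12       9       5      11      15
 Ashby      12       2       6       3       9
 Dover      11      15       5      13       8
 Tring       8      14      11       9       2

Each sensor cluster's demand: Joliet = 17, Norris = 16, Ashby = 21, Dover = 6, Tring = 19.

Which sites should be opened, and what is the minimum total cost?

For any fixed open set, each sensor cluster goes to its cheapest open site; total = fixed + service.
{S2, S5}: Joliet→S5 2·17=34, Norris→S2 9·16=144, Ashby→S2 2·21=42, Dover→S5 8·6=48, Tring→S5 2·19=38. Service 306; fixed 117; total 423.
{S2, S3, S5}: Joliet→S5 2·17=34, Norris→S3 5·16=80, Ashby→S2 2·21=42, Dover→S3 5·6=30, Tring→S5 2·19=38. Service 224; fixed 216; total 440.
{S1, S2, S5}: Joliet→S5 2·17=34, Norris→S2 9·16=144, Ashby→S2 2·21=42, Dover→S5 8·6=48, Tring→S5 2·19=38. Service 306; fixed 157; total 463.
{S1, S2, S3, S4, S5}: Joliet→S5 2·17=34, Norris→S3 5·16=80, Ashby→S2 2·21=42, Dover→S3 5·6=30, Tring→S5 2·19=38. Service 224; fixed 374; total 598.
No other subset beats 423.

Open S2 and S5; minimum total cost 423.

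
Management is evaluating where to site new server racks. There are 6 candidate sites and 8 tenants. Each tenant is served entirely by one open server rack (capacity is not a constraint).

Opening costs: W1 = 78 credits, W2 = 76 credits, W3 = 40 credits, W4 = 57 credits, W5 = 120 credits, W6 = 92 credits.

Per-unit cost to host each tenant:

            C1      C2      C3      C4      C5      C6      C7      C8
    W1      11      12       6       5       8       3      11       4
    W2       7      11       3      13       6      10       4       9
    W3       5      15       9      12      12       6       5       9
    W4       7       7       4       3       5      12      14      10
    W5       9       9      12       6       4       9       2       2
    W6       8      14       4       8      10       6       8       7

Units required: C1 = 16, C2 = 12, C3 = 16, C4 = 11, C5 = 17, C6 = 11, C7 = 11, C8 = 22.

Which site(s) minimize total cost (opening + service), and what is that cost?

For any fixed open set, each tenant goes to its cheapest open site; total = fixed + service.
{W3, W4, W5}: C1→W3 5·16=80, C2→W4 7·12=84, C3→W4 4·16=64, C4→W4 3·11=33, C5→W5 4·17=68, C6→W3 6·11=66, C7→W5 2·11=22, C8→W5 2·22=44. Service 461; fixed 217; total 678.
{W1, W3, W4}: service 522 + fixed 175 = 697
{W4, W5}: service 526 + fixed 177 = 703
{W1, W2, W3, W4, W5, W6}: C1→W3 5·16=80, C2→W4 7·12=84, C3→W2 3·16=48, C4→W4 3·11=33, C5→W5 4·17=68, C6→W1 3·11=33, C7→W5 2·11=22, C8→W5 2·22=44. Service 412; fixed 463; total 875.
No other subset beats 678.

Open W3, W4 and W5; minimum total cost 678.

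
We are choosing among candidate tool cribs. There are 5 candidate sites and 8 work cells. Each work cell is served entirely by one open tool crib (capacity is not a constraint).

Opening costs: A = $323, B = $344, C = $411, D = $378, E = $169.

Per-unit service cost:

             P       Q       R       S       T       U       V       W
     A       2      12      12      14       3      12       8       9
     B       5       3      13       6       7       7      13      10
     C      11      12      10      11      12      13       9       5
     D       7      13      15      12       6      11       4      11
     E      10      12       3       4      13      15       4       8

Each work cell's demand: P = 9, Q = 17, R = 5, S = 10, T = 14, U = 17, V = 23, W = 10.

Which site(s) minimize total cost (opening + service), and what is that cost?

Open B and E; minimum total cost 1053.

For any fixed open set, each work cell goes to its cheapest open site; total = fixed + service.
{B, E}: P→B 5·9=45, Q→B 3·17=51, R→E 3·5=15, S→E 4·10=40, T→B 7·14=98, U→B 7·17=119, V→E 4·23=92, W→E 8·10=80. Service 540; fixed 513; total 1053.
{E}: P→E 10·9=90, Q→E 12·17=204, R→E 3·5=15, S→E 4·10=40, T→E 13·14=182, U→E 15·17=255, V→E 4·23=92, W→E 8·10=80. Service 958; fixed 169; total 1127.
{B}: P→B 5·9=45, Q→B 3·17=51, R→B 13·5=65, S→B 6·10=60, T→B 7·14=98, U→B 7·17=119, V→B 13·23=299, W→B 10·10=100. Service 837; fixed 344; total 1181.
{A, B, C, D, E}: service 427 + fixed 1625 = 2052
No other subset beats 1053.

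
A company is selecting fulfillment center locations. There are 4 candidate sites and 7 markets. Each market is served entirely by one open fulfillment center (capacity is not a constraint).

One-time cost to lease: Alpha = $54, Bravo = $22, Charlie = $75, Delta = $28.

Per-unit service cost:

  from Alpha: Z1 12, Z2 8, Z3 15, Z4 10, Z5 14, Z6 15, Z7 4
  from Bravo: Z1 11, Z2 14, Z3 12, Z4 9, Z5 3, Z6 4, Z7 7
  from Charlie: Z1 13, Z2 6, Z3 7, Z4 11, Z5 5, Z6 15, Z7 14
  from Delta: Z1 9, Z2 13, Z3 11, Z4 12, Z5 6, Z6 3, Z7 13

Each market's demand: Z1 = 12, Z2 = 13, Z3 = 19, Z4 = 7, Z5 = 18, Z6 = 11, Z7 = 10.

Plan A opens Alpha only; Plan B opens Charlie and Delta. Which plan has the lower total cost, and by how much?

Plan A: {Alpha}: Z1→Alpha 12·12=144, Z2→Alpha 8·13=104, Z3→Alpha 15·19=285, Z4→Alpha 10·7=70, Z5→Alpha 14·18=252, Z6→Alpha 15·11=165, Z7→Alpha 4·10=40. Service 1060; fixed 54; total 1114.
Plan B: {Charlie, Delta}: Z1→Delta 9·12=108, Z2→Charlie 6·13=78, Z3→Charlie 7·19=133, Z4→Charlie 11·7=77, Z5→Charlie 5·18=90, Z6→Delta 3·11=33, Z7→Delta 13·10=130. Service 649; fixed 103; total 752.
Difference: |1114 − 752| = 362.

Plan B is cheaper by 362.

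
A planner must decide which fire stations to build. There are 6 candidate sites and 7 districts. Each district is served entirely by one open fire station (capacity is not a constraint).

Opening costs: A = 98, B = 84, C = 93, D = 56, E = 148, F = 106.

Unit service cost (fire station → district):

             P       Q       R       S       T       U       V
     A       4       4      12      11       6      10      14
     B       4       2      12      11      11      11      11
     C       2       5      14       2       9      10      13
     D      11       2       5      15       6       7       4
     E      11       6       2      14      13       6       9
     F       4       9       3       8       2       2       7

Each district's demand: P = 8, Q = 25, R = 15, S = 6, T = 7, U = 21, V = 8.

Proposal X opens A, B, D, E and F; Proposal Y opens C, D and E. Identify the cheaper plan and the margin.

Proposal Y is cheaper by 135.

Proposal X: {A, B, D, E, F}: P→A 4·8=32, Q→B 2·25=50, R→E 2·15=30, S→F 8·6=48, T→F 2·7=14, U→F 2·21=42, V→D 4·8=32. Service 248; fixed 492; total 740.
Proposal Y: {C, D, E}: P→C 2·8=16, Q→D 2·25=50, R→E 2·15=30, S→C 2·6=12, T→D 6·7=42, U→E 6·21=126, V→D 4·8=32. Service 308; fixed 297; total 605.
Difference: |740 − 605| = 135.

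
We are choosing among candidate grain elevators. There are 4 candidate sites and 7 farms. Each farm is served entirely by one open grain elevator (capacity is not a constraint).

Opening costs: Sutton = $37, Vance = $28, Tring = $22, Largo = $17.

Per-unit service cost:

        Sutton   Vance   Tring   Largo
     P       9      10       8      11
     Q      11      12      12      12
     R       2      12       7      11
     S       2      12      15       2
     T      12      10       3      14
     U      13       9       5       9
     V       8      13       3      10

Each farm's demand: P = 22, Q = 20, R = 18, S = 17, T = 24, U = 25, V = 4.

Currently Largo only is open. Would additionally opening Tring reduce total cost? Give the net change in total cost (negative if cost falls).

Current service cost with {Largo}: 1315.
Adding Tring: each farm re-picks its cheapest; new service cost 785, saving 530.
Extra fixed cost: 22. Net change = 22 − 530 = -508.
(Totals: 1332 → 824.)

Yes — net change −508 (cost falls by 508).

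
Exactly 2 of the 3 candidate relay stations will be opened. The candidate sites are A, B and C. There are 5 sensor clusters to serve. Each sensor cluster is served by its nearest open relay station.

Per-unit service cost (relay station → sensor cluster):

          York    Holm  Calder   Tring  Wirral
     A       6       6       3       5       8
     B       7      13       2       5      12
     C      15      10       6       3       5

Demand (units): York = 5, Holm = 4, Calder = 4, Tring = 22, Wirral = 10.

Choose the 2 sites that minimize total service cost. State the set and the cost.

Choose A and C; total service cost 182.

With exactly 2 open, each sensor cluster uses its cheapest among the chosen.
{A, C}: York→A 6·5=30, Holm→A 6·4=24, Calder→A 3·4=12, Tring→C 3·22=66, Wirral→C 5·10=50. Service cost 182.
{B, C}: service cost 199
{A, B}: service cost 252
Among all 3 size-2 choices, {A, C} is lowest.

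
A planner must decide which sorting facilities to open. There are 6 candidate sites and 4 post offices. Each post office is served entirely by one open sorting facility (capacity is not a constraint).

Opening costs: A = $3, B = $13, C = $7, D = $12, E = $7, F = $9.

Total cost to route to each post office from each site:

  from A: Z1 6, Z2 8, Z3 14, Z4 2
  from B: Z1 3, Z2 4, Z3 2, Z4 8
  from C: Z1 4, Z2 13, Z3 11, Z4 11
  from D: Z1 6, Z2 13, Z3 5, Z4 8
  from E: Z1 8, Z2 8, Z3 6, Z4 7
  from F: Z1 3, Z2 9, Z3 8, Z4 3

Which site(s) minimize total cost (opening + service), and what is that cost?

Open A and B; minimum total cost 27.

For any fixed open set, each post office goes to its cheapest open site; total = fixed + service.
{A, B}: Z1→B 3, Z2→B 4, Z3→B 2, Z4→A 2. Service 11; fixed 16; total 27.
{B}: Z1→B 3, Z2→B 4, Z3→B 2, Z4→B 8. Service 17; fixed 13; total 30.
{A, E}: service 22 + fixed 10 = 32
{A, B, C, D, E, F}: service 11 + fixed 51 = 62
No other subset beats 27.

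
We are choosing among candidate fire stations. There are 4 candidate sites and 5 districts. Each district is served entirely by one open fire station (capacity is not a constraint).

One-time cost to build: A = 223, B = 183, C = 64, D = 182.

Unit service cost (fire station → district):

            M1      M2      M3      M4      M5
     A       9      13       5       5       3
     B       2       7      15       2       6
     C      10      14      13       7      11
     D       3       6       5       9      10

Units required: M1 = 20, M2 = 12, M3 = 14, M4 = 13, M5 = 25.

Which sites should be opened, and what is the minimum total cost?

Open B only; minimum total cost 693.

For any fixed open set, each district goes to its cheapest open site; total = fixed + service.
{B}: M1→B 2·20=40, M2→B 7·12=84, M3→B 15·14=210, M4→B 2·13=26, M5→B 6·25=150. Service 510; fixed 183; total 693.
{A, B}: M1→B 2·20=40, M2→B 7·12=84, M3→A 5·14=70, M4→B 2·13=26, M5→A 3·25=75. Service 295; fixed 406; total 701.
{B, D}: M1→B 2·20=40, M2→D 6·12=72, M3→D 5·14=70, M4→B 2·13=26, M5→B 6·25=150. Service 358; fixed 365; total 723.
{A, B, C, D}: M1→B 2·20=40, M2→D 6·12=72, M3→A 5·14=70, M4→B 2·13=26, M5→A 3·25=75. Service 283; fixed 652; total 935.
No other subset beats 693.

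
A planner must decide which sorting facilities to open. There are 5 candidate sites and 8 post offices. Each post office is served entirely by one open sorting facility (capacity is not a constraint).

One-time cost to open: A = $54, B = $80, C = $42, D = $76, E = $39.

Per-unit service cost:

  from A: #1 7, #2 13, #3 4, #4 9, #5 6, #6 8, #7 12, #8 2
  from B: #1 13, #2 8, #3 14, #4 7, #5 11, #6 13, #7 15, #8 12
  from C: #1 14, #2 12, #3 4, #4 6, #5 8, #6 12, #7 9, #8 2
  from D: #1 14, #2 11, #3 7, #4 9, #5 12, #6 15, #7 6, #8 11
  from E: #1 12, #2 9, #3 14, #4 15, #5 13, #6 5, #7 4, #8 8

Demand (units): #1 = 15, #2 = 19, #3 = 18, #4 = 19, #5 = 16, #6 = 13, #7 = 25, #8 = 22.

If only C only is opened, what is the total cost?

Total cost: 1219

Each post office is assigned to its cheapest site among the open ones.
{C}: #1→C 14·15=210, #2→C 12·19=228, #3→C 4·18=72, #4→C 6·19=114, #5→C 8·16=128, #6→C 12·13=156, #7→C 9·25=225, #8→C 2·22=44. Service 1177; fixed 42; total 1219.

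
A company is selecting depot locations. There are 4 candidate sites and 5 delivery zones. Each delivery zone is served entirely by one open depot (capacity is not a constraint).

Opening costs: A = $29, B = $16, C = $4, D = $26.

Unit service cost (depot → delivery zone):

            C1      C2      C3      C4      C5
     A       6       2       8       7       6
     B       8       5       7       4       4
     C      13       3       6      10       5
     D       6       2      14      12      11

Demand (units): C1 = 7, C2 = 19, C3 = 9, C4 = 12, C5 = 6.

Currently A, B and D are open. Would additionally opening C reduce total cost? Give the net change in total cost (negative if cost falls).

Current service cost with {A, B, D}: 215.
Adding C: each delivery zone re-picks its cheapest; new service cost 206, saving 9.
Extra fixed cost: 4. Net change = 4 − 9 = -5.
(Totals: 286 → 281.)

Yes — net change −5 (cost falls by 5).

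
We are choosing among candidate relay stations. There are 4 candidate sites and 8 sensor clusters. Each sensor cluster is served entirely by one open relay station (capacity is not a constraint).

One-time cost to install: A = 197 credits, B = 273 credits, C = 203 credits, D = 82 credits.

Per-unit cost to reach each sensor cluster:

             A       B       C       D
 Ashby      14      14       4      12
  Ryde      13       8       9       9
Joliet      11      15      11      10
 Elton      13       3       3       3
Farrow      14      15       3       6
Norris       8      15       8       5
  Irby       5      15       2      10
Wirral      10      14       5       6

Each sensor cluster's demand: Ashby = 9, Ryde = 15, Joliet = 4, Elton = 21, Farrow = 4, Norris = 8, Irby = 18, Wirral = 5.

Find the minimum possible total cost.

For any fixed open set, each sensor cluster goes to its cheapest open site; total = fixed + service.
{C}: Ashby→C 4·9=36, Ryde→C 9·15=135, Joliet→C 11·4=44, Elton→C 3·21=63, Farrow→C 3·4=12, Norris→C 8·8=64, Irby→C 2·18=36, Wirral→C 5·5=25. Service 415; fixed 203; total 618.
{C, D}: Ashby→C 4·9=36, Ryde→C 9·15=135, Joliet→D 10·4=40, Elton→C 3·21=63, Farrow→C 3·4=12, Norris→D 5·8=40, Irby→C 2·18=36, Wirral→C 5·5=25. Service 387; fixed 285; total 672.
{D}: Ashby→D 12·9=108, Ryde→D 9·15=135, Joliet→D 10·4=40, Elton→D 3·21=63, Farrow→D 6·4=24, Norris→D 5·8=40, Irby→D 10·18=180, Wirral→D 6·5=30. Service 620; fixed 82; total 702.
{A, B, C, D}: Ashby→C 4·9=36, Ryde→B 8·15=120, Joliet→D 10·4=40, Elton→B 3·21=63, Farrow→C 3·4=12, Norris→D 5·8=40, Irby→C 2·18=36, Wirral→C 5·5=25. Service 372; fixed 755; total 1127.
(All 15 nonempty subsets were checked; C only is lowest.)

Minimum total cost: 618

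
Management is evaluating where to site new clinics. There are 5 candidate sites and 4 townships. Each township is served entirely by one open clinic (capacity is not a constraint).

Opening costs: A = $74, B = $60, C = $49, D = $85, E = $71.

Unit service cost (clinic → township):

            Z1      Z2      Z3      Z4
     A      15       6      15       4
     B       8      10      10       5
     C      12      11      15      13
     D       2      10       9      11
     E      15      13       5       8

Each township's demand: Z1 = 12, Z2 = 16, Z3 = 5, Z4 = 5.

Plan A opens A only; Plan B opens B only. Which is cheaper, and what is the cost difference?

Plan A: {A}: Z1→A 15·12=180, Z2→A 6·16=96, Z3→A 15·5=75, Z4→A 4·5=20. Service 371; fixed 74; total 445.
Plan B: {B}: Z1→B 8·12=96, Z2→B 10·16=160, Z3→B 10·5=50, Z4→B 5·5=25. Service 331; fixed 60; total 391.
Difference: |445 − 391| = 54.

Plan B is cheaper by 54.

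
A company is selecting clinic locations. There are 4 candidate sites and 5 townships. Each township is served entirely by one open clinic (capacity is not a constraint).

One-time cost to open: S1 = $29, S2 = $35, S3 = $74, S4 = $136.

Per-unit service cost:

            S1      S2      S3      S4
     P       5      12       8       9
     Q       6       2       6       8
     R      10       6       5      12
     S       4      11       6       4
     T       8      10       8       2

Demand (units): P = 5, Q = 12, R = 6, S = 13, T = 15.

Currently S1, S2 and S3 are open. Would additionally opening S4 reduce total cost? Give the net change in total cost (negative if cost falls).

No — net change +46 (cost rises by 46).

Current service cost with {S1, S2, S3}: 251.
Adding S4: each township re-picks its cheapest; new service cost 161, saving 90.
Extra fixed cost: 136. Net change = 136 − 90 = 46.
(Totals: 389 → 435.)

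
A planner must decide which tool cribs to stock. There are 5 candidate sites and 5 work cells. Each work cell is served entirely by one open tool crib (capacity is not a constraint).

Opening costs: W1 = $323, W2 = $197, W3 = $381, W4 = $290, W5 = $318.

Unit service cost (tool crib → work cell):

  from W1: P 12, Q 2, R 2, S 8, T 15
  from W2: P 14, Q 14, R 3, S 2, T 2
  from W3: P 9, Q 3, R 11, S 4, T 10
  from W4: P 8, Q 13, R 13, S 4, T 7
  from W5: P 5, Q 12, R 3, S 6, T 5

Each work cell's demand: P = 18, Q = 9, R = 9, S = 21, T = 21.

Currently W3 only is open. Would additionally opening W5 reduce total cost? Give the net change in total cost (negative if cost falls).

No — net change +69 (cost rises by 69).

Current service cost with {W3}: 582.
Adding W5: each work cell re-picks its cheapest; new service cost 333, saving 249.
Extra fixed cost: 318. Net change = 318 − 249 = 69.
(Totals: 963 → 1032.)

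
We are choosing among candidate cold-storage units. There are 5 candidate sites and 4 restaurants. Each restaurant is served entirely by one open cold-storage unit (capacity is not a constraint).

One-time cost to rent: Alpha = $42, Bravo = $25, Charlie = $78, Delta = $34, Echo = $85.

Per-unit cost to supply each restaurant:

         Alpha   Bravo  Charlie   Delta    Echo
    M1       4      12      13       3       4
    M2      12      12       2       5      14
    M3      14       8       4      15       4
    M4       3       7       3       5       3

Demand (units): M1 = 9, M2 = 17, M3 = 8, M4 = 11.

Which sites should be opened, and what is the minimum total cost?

Open Charlie and Delta; minimum total cost 238.

For any fixed open set, each restaurant goes to its cheapest open site; total = fixed + service.
{Charlie, Delta}: M1→Delta 3·9=27, M2→Charlie 2·17=34, M3→Charlie 4·8=32, M4→Charlie 3·11=33. Service 126; fixed 112; total 238.
{Alpha, Charlie}: service 135 + fixed 120 = 255
{Bravo, Charlie, Delta}: service 126 + fixed 137 = 263
{Alpha, Bravo, Charlie, Delta, Echo}: service 126 + fixed 264 = 390
No other subset beats 238.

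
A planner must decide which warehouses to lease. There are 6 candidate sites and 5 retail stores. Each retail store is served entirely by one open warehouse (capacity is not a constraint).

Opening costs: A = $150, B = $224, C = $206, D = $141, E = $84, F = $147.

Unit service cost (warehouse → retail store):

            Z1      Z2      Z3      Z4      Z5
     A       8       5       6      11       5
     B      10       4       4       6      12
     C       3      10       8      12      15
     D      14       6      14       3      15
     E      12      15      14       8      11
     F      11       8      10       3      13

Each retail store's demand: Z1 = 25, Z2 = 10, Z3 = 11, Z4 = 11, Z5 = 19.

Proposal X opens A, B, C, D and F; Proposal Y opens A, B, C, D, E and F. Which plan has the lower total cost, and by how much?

Proposal X: {A, B, C, D, F}: Z1→C 3·25=75, Z2→B 4·10=40, Z3→B 4·11=44, Z4→D 3·11=33, Z5→A 5·19=95. Service 287; fixed 868; total 1155.
Proposal Y: {A, B, C, D, E, F}: Z1→C 3·25=75, Z2→B 4·10=40, Z3→B 4·11=44, Z4→D 3·11=33, Z5→A 5·19=95. Service 287; fixed 952; total 1239.
Difference: |1155 − 1239| = 84.

Proposal X is cheaper by 84.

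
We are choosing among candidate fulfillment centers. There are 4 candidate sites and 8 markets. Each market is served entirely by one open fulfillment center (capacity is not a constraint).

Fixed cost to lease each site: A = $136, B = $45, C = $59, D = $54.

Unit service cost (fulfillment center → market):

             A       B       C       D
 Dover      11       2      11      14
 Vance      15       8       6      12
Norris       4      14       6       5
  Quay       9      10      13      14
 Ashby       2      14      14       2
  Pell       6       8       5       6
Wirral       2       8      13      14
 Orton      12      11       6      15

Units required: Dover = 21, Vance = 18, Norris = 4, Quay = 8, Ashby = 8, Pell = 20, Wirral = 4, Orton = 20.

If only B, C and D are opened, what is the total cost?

Each market is assigned to its cheapest site among the open ones.
{B, C, D}: Dover→B 2·21=42, Vance→C 6·18=108, Norris→D 5·4=20, Quay→B 10·8=80, Ashby→D 2·8=16, Pell→C 5·20=100, Wirral→B 8·4=32, Orton→C 6·20=120. Service 518; fixed 158; total 676.

Total cost: 676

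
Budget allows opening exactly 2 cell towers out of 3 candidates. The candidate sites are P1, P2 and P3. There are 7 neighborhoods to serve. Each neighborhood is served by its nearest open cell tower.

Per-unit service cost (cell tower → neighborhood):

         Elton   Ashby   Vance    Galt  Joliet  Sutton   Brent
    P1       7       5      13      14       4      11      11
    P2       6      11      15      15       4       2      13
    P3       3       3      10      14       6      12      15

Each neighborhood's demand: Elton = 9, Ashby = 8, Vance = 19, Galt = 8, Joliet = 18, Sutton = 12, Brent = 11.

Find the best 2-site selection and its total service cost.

With exactly 2 open, each neighborhood uses its cheapest among the chosen.
{P2, P3}: Elton→P3 3·9=27, Ashby→P3 3·8=24, Vance→P3 10·19=190, Galt→P3 14·8=112, Joliet→P2 4·18=72, Sutton→P2 2·12=24, Brent→P2 13·11=143. Service cost 592.
{P1, P2}: service cost 670
{P1, P3}: service cost 678
Among all 3 size-2 choices, {P2, P3} is lowest.

Choose P2 and P3; total service cost 592.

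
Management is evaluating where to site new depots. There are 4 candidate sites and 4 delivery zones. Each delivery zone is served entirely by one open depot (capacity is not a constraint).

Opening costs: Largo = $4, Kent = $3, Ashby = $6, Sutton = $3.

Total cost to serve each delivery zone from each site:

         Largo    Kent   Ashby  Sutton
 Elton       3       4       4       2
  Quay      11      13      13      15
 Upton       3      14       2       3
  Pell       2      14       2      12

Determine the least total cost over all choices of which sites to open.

For any fixed open set, each delivery zone goes to its cheapest open site; total = fixed + service.
{Largo}: Elton→Largo 3, Quay→Largo 11, Upton→Largo 3, Pell→Largo 2. Service 19; fixed 4; total 23.
{Largo, Sutton}: service 18 + fixed 7 = 25
{Largo, Kent}: service 19 + fixed 7 = 26
{Largo, Kent, Ashby, Sutton}: service 17 + fixed 16 = 33
No other subset beats 23.

Minimum total cost: 23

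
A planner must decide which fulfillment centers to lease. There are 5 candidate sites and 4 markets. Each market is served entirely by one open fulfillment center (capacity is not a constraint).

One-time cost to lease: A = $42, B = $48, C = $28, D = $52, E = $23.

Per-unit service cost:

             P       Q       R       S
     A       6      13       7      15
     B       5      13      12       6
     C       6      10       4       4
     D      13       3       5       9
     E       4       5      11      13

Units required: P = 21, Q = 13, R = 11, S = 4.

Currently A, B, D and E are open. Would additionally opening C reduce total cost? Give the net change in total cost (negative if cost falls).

Current service cost with {A, B, D, E}: 202.
Adding C: each market re-picks its cheapest; new service cost 183, saving 19.
Extra fixed cost: 28. Net change = 28 − 19 = 9.
(Totals: 367 → 376.)

No — net change +9 (cost rises by 9).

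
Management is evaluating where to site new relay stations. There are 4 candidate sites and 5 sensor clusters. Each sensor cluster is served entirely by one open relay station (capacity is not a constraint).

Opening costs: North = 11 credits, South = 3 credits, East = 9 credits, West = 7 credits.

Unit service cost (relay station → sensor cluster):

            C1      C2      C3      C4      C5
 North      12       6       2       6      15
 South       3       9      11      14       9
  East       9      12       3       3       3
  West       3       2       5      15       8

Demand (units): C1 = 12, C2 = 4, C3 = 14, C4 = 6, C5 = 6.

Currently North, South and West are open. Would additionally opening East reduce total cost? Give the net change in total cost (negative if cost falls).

Current service cost with {North, South, West}: 156.
Adding East: each sensor cluster re-picks its cheapest; new service cost 108, saving 48.
Extra fixed cost: 9. Net change = 9 − 48 = -39.
(Totals: 177 → 138.)

Yes — net change −39 (cost falls by 39).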